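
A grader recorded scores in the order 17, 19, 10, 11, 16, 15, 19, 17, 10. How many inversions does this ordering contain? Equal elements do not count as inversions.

For each element, count later entries that are smaller:
17 → 10, 11, 16, 15, 10 → 5
19 → 10, 11, 16, 15, 17, 10 → 6
10 → none → 0
11 → 10 → 1
16 → 15, 10 → 2
15 → 10 → 1
19 → 17, 10 → 2
17 → 10 → 1
10 → none → 0
Sum: 5 + 6 + 0 + 1 + 2 + 1 + 2 + 1 + 0 = 18

There are 18 out-of-order pairs.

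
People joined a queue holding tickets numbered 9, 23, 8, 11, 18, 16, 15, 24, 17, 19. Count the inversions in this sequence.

14

Sweep left to right; for each value list the smaller values that follow it:
9: 1
23: 7
8: 0
11: 0
18: 3
16: 1
15: 0
24: 2
17: 0
19: 0
Sum: 1 + 7 + 0 + 0 + 3 + 1 + 0 + 2 + 0 + 0 = 14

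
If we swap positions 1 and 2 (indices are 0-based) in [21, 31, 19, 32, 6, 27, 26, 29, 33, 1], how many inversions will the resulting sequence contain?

There are 21 inversions.

Positions 1 and 2 hold 31 and 19; after swapping, the array is [21, 19, 31, 32, 6, 27, 26, 29, 33, 1].
Sweep left to right; for each value list the smaller values that follow it:
21 → 19, 6, 1 → 3
19 → 6, 1 → 2
31 → 6, 27, 26, 29, 1 → 5
32 → 6, 27, 26, 29, 1 → 5
6 → 1 → 1
27 → 26, 1 → 2
26 → 1 → 1
29 → 1 → 1
33 → 1 → 1
1 → none → 0
Sum: 3 + 2 + 5 + 5 + 1 + 2 + 1 + 1 + 1 + 0 = 21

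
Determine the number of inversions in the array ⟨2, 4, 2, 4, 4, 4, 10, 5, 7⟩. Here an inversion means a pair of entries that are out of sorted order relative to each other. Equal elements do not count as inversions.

For each element, count later entries that are smaller:
2: 0
4: 1
2: 0
4: 0
4: 0
4: 0
10: 2
5: 0
7: 0
Sum: 0 + 1 + 0 + 0 + 0 + 0 + 2 + 0 + 0 = 3

3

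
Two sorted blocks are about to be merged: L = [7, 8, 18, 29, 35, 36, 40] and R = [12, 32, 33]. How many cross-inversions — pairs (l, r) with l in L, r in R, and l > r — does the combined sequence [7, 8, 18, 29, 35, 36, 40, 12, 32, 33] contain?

There are 11 split inversions.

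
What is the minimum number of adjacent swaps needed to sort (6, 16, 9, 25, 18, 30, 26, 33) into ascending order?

3 swaps

The minimum number of adjacent swaps to sort an array equals its inversion count, since every such swap removes exactly one inversion.
Count inversions — for each element, later elements that are smaller:
6: none → 0
16: 9 → 1
9: none → 0
25: 18 → 1
18: none → 0
30: 26 → 1
26: none → 0
33: none → 0
Total inversions: 0 + 1 + 0 + 1 + 0 + 1 + 0 + 0 = 3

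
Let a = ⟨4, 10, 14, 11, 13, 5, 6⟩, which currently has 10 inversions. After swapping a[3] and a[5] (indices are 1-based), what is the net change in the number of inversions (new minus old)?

-1

Positions 3 and 5 hold 14 and 13; after swapping, the array is [4, 10, 13, 11, 14, 5, 6].
Element-by-element contributions:
4 → none → 0
10 → 5, 6 → 2
13 → 11, 5, 6 → 3
11 → 5, 6 → 2
14 → 5, 6 → 2
5 → none → 0
6 → none → 0
Sum: 0 + 2 + 3 + 2 + 2 + 0 + 0 = 9
Change: 9 − 10 = -1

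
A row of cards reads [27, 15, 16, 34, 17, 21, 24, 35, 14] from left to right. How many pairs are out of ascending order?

16

Element-by-element contributions:
27: 6
15: 1
16: 1
34: 4
17: 1
21: 1
24: 1
35: 1
14: 0
Sum: 6 + 1 + 1 + 4 + 1 + 1 + 1 + 1 + 0 = 16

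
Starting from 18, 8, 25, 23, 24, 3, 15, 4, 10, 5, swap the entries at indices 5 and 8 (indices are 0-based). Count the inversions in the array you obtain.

Positions 5 and 8 hold 3 and 10; after swapping, the array is [18, 8, 25, 23, 24, 10, 15, 4, 3, 5].
Count, for each position, how many later elements it exceeds:
18: 6
8: 3
25: 7
23: 5
24: 5
10: 3
15: 3
4: 1
3: 0
5: 0
Sum: 6 + 3 + 7 + 5 + 5 + 3 + 3 + 1 + 0 + 0 = 33

33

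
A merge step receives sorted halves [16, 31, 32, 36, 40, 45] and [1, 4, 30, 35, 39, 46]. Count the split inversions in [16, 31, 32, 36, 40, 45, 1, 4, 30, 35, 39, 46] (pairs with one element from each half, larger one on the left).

Count, for every r in R, how many entries of L exceed r:
r = 1: 16, 31, 32, 36, 40, 45 → 6
r = 4: 16, 31, 32, 36, 40, 45 → 6
r = 30: 31, 32, 36, 40, 45 → 5
r = 35: 36, 40, 45 → 3
r = 39: 40, 45 → 2
r = 46: none → 0
Cross-inversions: 6 + 6 + 5 + 3 + 2 + 0 = 22

22 split inversions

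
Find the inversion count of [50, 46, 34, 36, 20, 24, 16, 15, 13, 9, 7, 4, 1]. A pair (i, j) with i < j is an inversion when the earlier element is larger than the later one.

76

Count, for each position, how many later elements it exceeds:
50: 12
46: 11
34: 9
36: 9
20: 7
24: 7
16: 6
15: 5
13: 4
9: 3
7: 2
4: 1
1: 0
Sum: 12 + 11 + 9 + 9 + 7 + 7 + 6 + 5 + 4 + 3 + 2 + 1 + 0 = 76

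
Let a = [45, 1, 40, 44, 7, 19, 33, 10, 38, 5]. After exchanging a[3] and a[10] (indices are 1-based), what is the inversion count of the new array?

17

Positions 3 and 10 hold 40 and 5; after swapping, the array is [45, 1, 5, 44, 7, 19, 33, 10, 38, 40].
For each element, count later entries that are smaller:
45: 9
1: 0
5: 0
44: 6
7: 0
19: 1
33: 1
10: 0
38: 0
40: 0
Sum: 9 + 0 + 0 + 6 + 0 + 1 + 1 + 0 + 0 + 0 = 17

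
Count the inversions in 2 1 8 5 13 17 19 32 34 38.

Element-by-element contributions:
2: 1
1: 0
8: 1
5: 0
13: 0
17: 0
19: 0
32: 0
34: 0
38: 0
Sum: 1 + 0 + 1 + 0 + 0 + 0 + 0 + 0 + 0 + 0 = 2

Out-of-order pairs: 2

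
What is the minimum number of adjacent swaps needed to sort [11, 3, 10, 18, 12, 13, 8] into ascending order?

Each adjacent swap fixes exactly one inversion, so the minimum swap count equals the number of inversions.
Count inversions — for each element, later elements that are smaller:
11: 3, 10, 8 → 3
3: none → 0
10: 8 → 1
18: 12, 13, 8 → 3
12: 8 → 1
13: 8 → 1
8: none → 0
Total inversions: 3 + 0 + 1 + 3 + 1 + 1 + 0 = 9

9 swaps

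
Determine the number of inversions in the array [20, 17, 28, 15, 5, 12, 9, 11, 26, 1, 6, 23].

Element-by-element contributions:
20 → 17, 15, 5, 12, 9, 11, 1, 6 → 8
17 → 15, 5, 12, 9, 11, 1, 6 → 7
28 → 15, 5, 12, 9, 11, 26, 1, 6, 23 → 9
15 → 5, 12, 9, 11, 1, 6 → 6
5 → 1 → 1
12 → 9, 11, 1, 6 → 4
9 → 1, 6 → 2
11 → 1, 6 → 2
26 → 1, 6, 23 → 3
1 → none → 0
6 → none → 0
23 → none → 0
Sum: 8 + 7 + 9 + 6 + 1 + 4 + 2 + 2 + 3 + 0 + 0 + 0 = 42

42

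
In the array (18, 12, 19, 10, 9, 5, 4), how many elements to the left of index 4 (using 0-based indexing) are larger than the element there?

4

The element at index 4 is 9.
Elements before it: 18, 12, 19, 10
Those larger than 9: 18, 12, 19, 10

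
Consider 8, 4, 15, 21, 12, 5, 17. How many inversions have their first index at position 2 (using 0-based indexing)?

2 such elements

The element at index 2 is 15.
Elements after it: 21, 12, 5, 17
Those smaller than 15: 12, 5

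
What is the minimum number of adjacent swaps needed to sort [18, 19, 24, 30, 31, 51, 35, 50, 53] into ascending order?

2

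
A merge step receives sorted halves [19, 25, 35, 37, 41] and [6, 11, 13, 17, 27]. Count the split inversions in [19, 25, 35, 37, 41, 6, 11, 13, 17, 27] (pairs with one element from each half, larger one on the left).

For each element r of the right run, count left-run elements greater than r:
r = 6: 19, 25, 35, 37, 41 → 5
r = 11: 19, 25, 35, 37, 41 → 5
r = 13: 19, 25, 35, 37, 41 → 5
r = 17: 19, 25, 35, 37, 41 → 5
r = 27: 35, 37, 41 → 3
Cross-inversions: 5 + 5 + 5 + 5 + 3 = 23

23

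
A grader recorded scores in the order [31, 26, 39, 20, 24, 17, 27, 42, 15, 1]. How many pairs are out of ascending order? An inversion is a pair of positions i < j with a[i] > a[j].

Element-by-element contributions:
31 → 26, 20, 24, 17, 27, 15, 1 → 7
26 → 20, 24, 17, 15, 1 → 5
39 → 20, 24, 17, 27, 15, 1 → 6
20 → 17, 15, 1 → 3
24 → 17, 15, 1 → 3
17 → 15, 1 → 2
27 → 15, 1 → 2
42 → 15, 1 → 2
15 → 1 → 1
1 → none → 0
Sum: 7 + 5 + 6 + 3 + 3 + 2 + 2 + 2 + 1 + 0 = 31

31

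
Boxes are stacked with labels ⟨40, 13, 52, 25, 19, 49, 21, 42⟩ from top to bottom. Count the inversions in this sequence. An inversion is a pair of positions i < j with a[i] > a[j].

Sweep left to right; for each value list the smaller values that follow it:
40 → 13, 25, 19, 21 → 4
13 → none → 0
52 → 25, 19, 49, 21, 42 → 5
25 → 19, 21 → 2
19 → none → 0
49 → 21, 42 → 2
21 → none → 0
42 → none → 0
Sum: 4 + 0 + 5 + 2 + 0 + 2 + 0 + 0 = 13

13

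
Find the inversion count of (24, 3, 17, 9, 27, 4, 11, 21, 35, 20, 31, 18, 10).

Element-by-element contributions:
24 → 3, 17, 9, 4, 11, 21, 20, 18, 10 → 9
3 → none → 0
17 → 9, 4, 11, 10 → 4
9 → 4 → 1
27 → 4, 11, 21, 20, 18, 10 → 6
4 → none → 0
11 → 10 → 1
21 → 20, 18, 10 → 3
35 → 20, 31, 18, 10 → 4
20 → 18, 10 → 2
31 → 18, 10 → 2
18 → 10 → 1
10 → none → 0
Sum: 9 + 0 + 4 + 1 + 6 + 0 + 1 + 3 + 4 + 2 + 2 + 1 + 0 = 33

33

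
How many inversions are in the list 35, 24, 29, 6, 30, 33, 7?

Sweep left to right; for each value list the smaller values that follow it:
35 → 24, 29, 6, 30, 33, 7 → 6
24 → 6, 7 → 2
29 → 6, 7 → 2
6 → none → 0
30 → 7 → 1
33 → 7 → 1
7 → none → 0
Sum: 6 + 2 + 2 + 0 + 1 + 1 + 0 = 12

There are 12 inversions.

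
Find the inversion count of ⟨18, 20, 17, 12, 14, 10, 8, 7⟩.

Out-of-order pairs: 26

Element-by-element contributions:
18: 6
20: 6
17: 5
12: 3
14: 3
10: 2
8: 1
7: 0
Sum: 6 + 6 + 5 + 3 + 3 + 2 + 1 + 0 = 26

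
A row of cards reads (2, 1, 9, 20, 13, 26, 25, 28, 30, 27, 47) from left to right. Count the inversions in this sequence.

Sweep left to right; for each value list the smaller values that follow it:
2 → 1 → 1
1 → none → 0
9 → none → 0
20 → 13 → 1
13 → none → 0
26 → 25 → 1
25 → none → 0
28 → 27 → 1
30 → 27 → 1
27 → none → 0
47 → none → 0
Sum: 1 + 0 + 0 + 1 + 0 + 1 + 0 + 1 + 1 + 0 + 0 = 5

5 inversions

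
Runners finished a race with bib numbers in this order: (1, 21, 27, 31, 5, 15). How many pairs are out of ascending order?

There are 6 out-of-order pairs.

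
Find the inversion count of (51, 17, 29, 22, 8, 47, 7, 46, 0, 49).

There are 26 inversions.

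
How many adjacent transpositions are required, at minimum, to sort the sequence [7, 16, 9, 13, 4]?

6 swaps

Minimum adjacent swaps = number of inversions (each swap of adjacent out-of-order elements removes one inversion and no swap can remove more).
Count inversions — for each element, later elements that are smaller:
7: 4 → 1
16: 9, 13, 4 → 3
9: 4 → 1
13: 4 → 1
4: none → 0
Total inversions: 1 + 3 + 1 + 1 + 0 = 6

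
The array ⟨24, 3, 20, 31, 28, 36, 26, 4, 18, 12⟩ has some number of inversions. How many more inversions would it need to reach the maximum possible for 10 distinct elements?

Maximum inversions for 10 distinct elements is C(10, 2) = 10·9/2 = 45.
Current inversions — for each element, count later smaller elements:
24: 5
3: 0
20: 3
31: 5
28: 4
36: 4
26: 3
4: 0
18: 1
12: 0
Current total: 5 + 0 + 3 + 5 + 4 + 4 + 3 + 0 + 1 + 0 = 25
Shortfall: 45 − 25 = 20

20 inversions short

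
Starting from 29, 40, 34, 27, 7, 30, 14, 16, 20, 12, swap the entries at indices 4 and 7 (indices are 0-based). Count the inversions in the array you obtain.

36 inversions

Positions 4 and 7 hold 7 and 16; after swapping, the array is [29, 40, 34, 27, 16, 30, 14, 7, 20, 12].
For each element, count later entries that are smaller:
29 → 27, 16, 14, 7, 20, 12 → 6
40 → 34, 27, 16, 30, 14, 7, 20, 12 → 8
34 → 27, 16, 30, 14, 7, 20, 12 → 7
27 → 16, 14, 7, 20, 12 → 5
16 → 14, 7, 12 → 3
30 → 14, 7, 20, 12 → 4
14 → 7, 12 → 2
7 → none → 0
20 → 12 → 1
12 → none → 0
Sum: 6 + 8 + 7 + 5 + 3 + 4 + 2 + 0 + 1 + 0 = 36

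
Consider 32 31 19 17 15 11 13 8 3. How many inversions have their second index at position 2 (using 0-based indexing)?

2

The element at index 2 is 19.
Elements before it: 32, 31
Those larger than 19: 32, 31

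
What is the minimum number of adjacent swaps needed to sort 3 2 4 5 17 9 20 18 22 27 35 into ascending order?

3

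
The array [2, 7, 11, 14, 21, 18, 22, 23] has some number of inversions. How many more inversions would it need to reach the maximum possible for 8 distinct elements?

27

Maximum inversions for 8 distinct elements is C(8, 2) = 8·7/2 = 28.
Current inversions — for each element, count later smaller elements:
2: 0
7: 0
11: 0
14: 0
21: 1
18: 0
22: 0
23: 0
Current total: 0 + 0 + 0 + 0 + 1 + 0 + 0 + 0 = 1
Shortfall: 28 − 1 = 27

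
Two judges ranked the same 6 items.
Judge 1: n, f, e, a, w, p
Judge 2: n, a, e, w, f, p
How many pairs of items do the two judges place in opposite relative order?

There are 4 discordant pairs.

Assign each item its position (1..6) in the first ordering, then rewrite the second ordering as that position sequence:
positions: n→1, f→2, e→3, a→4, w→5, p→6
second ordering as positions: [1, 4, 3, 5, 2, 6]
Discordant pairs = inversions in this position sequence.
1: 0
4: 3, 2 → 2
3: 2 → 1
5: 2 → 1
2: 0
6: 0
Total: 0 + 2 + 1 + 1 + 0 + 0 = 4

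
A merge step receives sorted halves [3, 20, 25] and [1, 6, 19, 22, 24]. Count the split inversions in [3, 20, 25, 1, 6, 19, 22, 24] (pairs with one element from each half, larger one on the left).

9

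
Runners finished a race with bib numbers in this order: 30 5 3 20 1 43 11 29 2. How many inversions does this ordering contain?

Element-by-element contributions:
30 → 5, 3, 20, 1, 11, 29, 2 → 7
5 → 3, 1, 2 → 3
3 → 1, 2 → 2
20 → 1, 11, 2 → 3
1 → none → 0
43 → 11, 29, 2 → 3
11 → 2 → 1
29 → 2 → 1
2 → none → 0
Sum: 7 + 3 + 2 + 3 + 0 + 3 + 1 + 1 + 0 = 20

There are 20 inversions.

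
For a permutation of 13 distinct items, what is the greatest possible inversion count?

78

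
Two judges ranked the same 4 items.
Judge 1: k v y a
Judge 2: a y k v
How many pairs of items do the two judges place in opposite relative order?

Assign each item its position (1..4) in the first ordering, then rewrite the second ordering as that position sequence:
positions: k→1, v→2, y→3, a→4
second ordering as positions: [4, 3, 1, 2]
Discordant pairs = inversions in this position sequence.
4: 3, 1, 2 → 3
3: 1, 2 → 2
1: 0
2: 0
Total: 3 + 2 + 0 + 0 = 5

5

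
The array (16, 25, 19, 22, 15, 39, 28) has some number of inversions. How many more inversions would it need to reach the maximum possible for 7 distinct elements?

14

Maximum inversions for 7 distinct elements is C(7, 2) = 7·6/2 = 21.
Current inversions — for each element, count later smaller elements:
16: 1
25: 3
19: 1
22: 1
15: 0
39: 1
28: 0
Current total: 1 + 3 + 1 + 1 + 0 + 1 + 0 = 7
Shortfall: 21 − 7 = 14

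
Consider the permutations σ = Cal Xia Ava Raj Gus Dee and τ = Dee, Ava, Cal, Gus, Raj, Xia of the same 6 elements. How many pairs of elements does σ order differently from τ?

10 discordant pairs

Assign each item its position (1..6) in the first ordering, then rewrite the second ordering as that position sequence:
positions: Cal→1, Xia→2, Ava→3, Raj→4, Gus→5, Dee→6
second ordering as positions: [6, 3, 1, 5, 4, 2]
Discordant pairs = inversions in this position sequence.
6: 3, 1, 5, 4, 2 → 5
3: 1, 2 → 2
1: 0
5: 4, 2 → 2
4: 2 → 1
2: 0
Total: 5 + 2 + 0 + 2 + 1 + 0 = 10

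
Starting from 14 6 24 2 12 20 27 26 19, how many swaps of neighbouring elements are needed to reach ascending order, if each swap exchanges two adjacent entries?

12

Each adjacent swap fixes exactly one inversion, so the minimum swap count equals the number of inversions.
Count inversions — for each element, later elements that are smaller:
14: 6, 2, 12 → 3
6: 2 → 1
24: 2, 12, 20, 19 → 4
2: none → 0
12: none → 0
20: 19 → 1
27: 26, 19 → 2
26: 19 → 1
19: none → 0
Total inversions: 3 + 1 + 4 + 0 + 0 + 1 + 2 + 1 + 0 = 12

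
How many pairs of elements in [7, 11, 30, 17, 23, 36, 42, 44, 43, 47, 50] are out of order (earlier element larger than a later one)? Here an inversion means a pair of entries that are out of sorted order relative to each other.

3 inversions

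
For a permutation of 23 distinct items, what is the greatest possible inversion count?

A reversed (strictly descending) arrangement makes every pair an inversion, giving C(23, 2) inversions.
C(23, 2) = 23·22/2 = 253

253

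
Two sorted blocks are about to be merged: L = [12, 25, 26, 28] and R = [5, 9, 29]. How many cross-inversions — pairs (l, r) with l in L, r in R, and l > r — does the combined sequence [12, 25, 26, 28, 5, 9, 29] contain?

8 cross-inversions

Take each right-half value and tally the left-half values above it:
r = 5: 12, 25, 26, 28 → 4
r = 9: 12, 25, 26, 28 → 4
r = 29: none → 0
Cross-inversions: 4 + 4 + 0 = 8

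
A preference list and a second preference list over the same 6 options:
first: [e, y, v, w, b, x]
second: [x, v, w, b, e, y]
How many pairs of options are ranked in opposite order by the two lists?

There are 11 pairs.

Assign each item its position (1..6) in the first ordering, then rewrite the second ordering as that position sequence:
positions: e→1, y→2, v→3, w→4, b→5, x→6
second ordering as positions: [6, 3, 4, 5, 1, 2]
Discordant pairs = inversions in this position sequence.
6: 3, 4, 5, 1, 2 → 5
3: 1, 2 → 2
4: 1, 2 → 2
5: 1, 2 → 2
1: 0
2: 0
Total: 5 + 2 + 2 + 2 + 0 + 0 = 11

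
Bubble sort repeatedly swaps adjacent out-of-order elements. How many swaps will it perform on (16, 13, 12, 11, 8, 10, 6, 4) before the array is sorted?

27

Each adjacent swap fixes exactly one inversion, so the minimum swap count equals the number of inversions.
Count inversions — for each element, later elements that are smaller:
16: 13, 12, 11, 8, 10, 6, 4 → 7
13: 12, 11, 8, 10, 6, 4 → 6
12: 11, 8, 10, 6, 4 → 5
11: 8, 10, 6, 4 → 4
8: 6, 4 → 2
10: 6, 4 → 2
6: 4 → 1
4: none → 0
Total inversions: 7 + 6 + 5 + 4 + 2 + 2 + 1 + 0 = 27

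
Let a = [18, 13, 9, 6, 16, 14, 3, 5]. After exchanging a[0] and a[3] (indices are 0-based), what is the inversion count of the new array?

Positions 0 and 3 hold 18 and 6; after swapping, the array is [6, 13, 9, 18, 16, 14, 3, 5].
Element-by-element contributions:
6 → 3, 5 → 2
13 → 9, 3, 5 → 3
9 → 3, 5 → 2
18 → 16, 14, 3, 5 → 4
16 → 14, 3, 5 → 3
14 → 3, 5 → 2
3 → none → 0
5 → none → 0
Sum: 2 + 3 + 2 + 4 + 3 + 2 + 0 + 0 = 16

16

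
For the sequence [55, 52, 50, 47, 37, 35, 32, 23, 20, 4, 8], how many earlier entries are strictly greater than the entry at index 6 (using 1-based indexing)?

5

The element at index 6 is 35.
Elements before it: 55, 52, 50, 47, 37
Those larger than 35: 55, 52, 50, 47, 37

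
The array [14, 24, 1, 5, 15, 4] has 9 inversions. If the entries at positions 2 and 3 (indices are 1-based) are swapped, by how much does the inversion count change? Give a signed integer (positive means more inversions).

-1

Positions 2 and 3 hold 24 and 1; after swapping, the array is [14, 1, 24, 5, 15, 4].
For each element, count later entries that are smaller:
14: 3
1: 0
24: 3
5: 1
15: 1
4: 0
Sum: 3 + 0 + 3 + 1 + 1 + 0 = 8
Change: 8 − 9 = -1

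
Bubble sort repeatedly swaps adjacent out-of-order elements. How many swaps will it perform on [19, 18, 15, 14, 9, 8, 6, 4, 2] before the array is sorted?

36 adjacent swaps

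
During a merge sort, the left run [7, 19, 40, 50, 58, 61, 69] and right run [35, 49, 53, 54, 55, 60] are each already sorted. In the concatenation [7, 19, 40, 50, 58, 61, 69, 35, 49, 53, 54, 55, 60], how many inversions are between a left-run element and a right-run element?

Take each right-half value and tally the left-half values above it:
r = 35: 40, 50, 58, 61, 69 → 5
r = 49: 50, 58, 61, 69 → 4
r = 53: 58, 61, 69 → 3
r = 54: 58, 61, 69 → 3
r = 55: 58, 61, 69 → 3
r = 60: 61, 69 → 2
Cross-inversions: 5 + 4 + 3 + 3 + 3 + 2 = 20

20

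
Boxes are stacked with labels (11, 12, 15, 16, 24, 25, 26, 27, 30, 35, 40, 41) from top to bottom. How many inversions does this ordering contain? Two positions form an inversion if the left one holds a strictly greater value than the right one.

Element-by-element contributions:
11: 0
12: 0
15: 0
16: 0
24: 0
25: 0
26: 0
27: 0
30: 0
35: 0
40: 0
41: 0
Sum: 0 + 0 + 0 + 0 + 0 + 0 + 0 + 0 + 0 + 0 + 0 + 0 = 0

0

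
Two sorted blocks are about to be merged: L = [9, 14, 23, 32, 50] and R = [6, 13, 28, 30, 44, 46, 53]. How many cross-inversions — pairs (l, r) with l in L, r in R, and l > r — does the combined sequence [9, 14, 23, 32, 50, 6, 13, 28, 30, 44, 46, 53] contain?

Split inversions: 15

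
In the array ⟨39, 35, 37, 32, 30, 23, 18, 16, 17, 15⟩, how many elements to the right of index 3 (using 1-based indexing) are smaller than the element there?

The element at index 3 is 37.
Elements after it: 32, 30, 23, 18, 16, 17, 15
Those smaller than 37: 32, 30, 23, 18, 16, 17, 15

7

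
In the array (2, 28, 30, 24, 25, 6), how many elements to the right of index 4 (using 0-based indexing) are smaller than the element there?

1 such element

The element at index 4 is 25.
Elements after it: 6
Those smaller than 25: 6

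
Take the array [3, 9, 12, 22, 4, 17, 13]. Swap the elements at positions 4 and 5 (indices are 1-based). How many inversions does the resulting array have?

5

Positions 4 and 5 hold 22 and 4; after swapping, the array is [3, 9, 12, 4, 22, 17, 13].
Sweep left to right; for each value list the smaller values that follow it:
3: 0
9: 1
12: 1
4: 0
22: 2
17: 1
13: 0
Sum: 0 + 1 + 1 + 0 + 2 + 1 + 0 = 5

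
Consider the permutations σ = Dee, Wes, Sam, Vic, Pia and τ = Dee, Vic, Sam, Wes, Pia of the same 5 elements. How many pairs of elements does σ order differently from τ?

There are 3 discordant pairs.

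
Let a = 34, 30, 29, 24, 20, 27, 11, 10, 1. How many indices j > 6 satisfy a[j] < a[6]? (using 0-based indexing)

The element at index 6 is 11.
Elements after it: 10, 1
Those smaller than 11: 10, 1

2 such elements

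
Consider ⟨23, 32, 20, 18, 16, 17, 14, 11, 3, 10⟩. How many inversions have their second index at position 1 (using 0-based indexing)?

0 such elements

The element at index 1 is 32.
Elements before it: 23
None of them are larger than 32.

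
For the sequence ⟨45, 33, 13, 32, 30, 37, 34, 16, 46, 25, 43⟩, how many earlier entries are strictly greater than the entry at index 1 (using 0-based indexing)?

The element at index 1 is 33.
Elements before it: 45
Those larger than 33: 45

1 such element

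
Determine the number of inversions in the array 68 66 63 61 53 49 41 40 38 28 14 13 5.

78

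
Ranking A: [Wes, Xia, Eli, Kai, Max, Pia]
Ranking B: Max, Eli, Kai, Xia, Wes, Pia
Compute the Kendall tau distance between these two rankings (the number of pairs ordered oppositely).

9 discordant pairs

Assign each item its position (1..6) in the first ordering, then rewrite the second ordering as that position sequence:
positions: Wes→1, Xia→2, Eli→3, Kai→4, Max→5, Pia→6
second ordering as positions: [5, 3, 4, 2, 1, 6]
Discordant pairs = inversions in this position sequence.
5: 3, 4, 2, 1 → 4
3: 2, 1 → 2
4: 2, 1 → 2
2: 1 → 1
1: 0
6: 0
Total: 4 + 2 + 2 + 1 + 0 + 0 = 9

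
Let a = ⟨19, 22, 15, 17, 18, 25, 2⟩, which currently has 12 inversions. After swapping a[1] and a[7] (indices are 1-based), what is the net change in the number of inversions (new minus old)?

Positions 1 and 7 hold 19 and 2; after swapping, the array is [2, 22, 15, 17, 18, 25, 19].
Sweep left to right; for each value list the smaller values that follow it:
2 → none → 0
22 → 15, 17, 18, 19 → 4
15 → none → 0
17 → none → 0
18 → none → 0
25 → 19 → 1
19 → none → 0
Sum: 0 + 4 + 0 + 0 + 0 + 1 + 0 = 5
Change: 5 − 12 = -7

-7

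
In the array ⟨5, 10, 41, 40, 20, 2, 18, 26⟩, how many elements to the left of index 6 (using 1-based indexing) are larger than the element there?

The element at index 6 is 2.
Elements before it: 5, 10, 41, 40, 20
Those larger than 2: 5, 10, 41, 40, 20

5 such elements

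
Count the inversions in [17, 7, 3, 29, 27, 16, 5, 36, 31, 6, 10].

For each element, count later entries that are smaller:
17 → 7, 3, 16, 5, 6, 10 → 6
7 → 3, 5, 6 → 3
3 → none → 0
29 → 27, 16, 5, 6, 10 → 5
27 → 16, 5, 6, 10 → 4
16 → 5, 6, 10 → 3
5 → none → 0
36 → 31, 6, 10 → 3
31 → 6, 10 → 2
6 → none → 0
10 → none → 0
Sum: 6 + 3 + 0 + 5 + 4 + 3 + 0 + 3 + 2 + 0 + 0 = 26

26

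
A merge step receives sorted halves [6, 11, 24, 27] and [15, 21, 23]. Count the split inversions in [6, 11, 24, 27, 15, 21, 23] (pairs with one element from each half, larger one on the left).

6 cross-inversions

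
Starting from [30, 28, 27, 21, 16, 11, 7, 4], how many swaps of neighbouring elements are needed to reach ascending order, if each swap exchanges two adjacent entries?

The minimum number of adjacent swaps to sort an array equals its inversion count, since every such swap removes exactly one inversion.
Count inversions — for each element, later elements that are smaller:
30: 28, 27, 21, 16, 11, 7, 4 → 7
28: 27, 21, 16, 11, 7, 4 → 6
27: 21, 16, 11, 7, 4 → 5
21: 16, 11, 7, 4 → 4
16: 11, 7, 4 → 3
11: 7, 4 → 2
7: 4 → 1
4: none → 0
Total inversions: 7 + 6 + 5 + 4 + 3 + 2 + 1 + 0 = 28

Swaps: 28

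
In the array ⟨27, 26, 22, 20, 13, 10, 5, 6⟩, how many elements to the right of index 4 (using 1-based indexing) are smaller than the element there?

4 such elements

The element at index 4 is 20.
Elements after it: 13, 10, 5, 6
Those smaller than 20: 13, 10, 5, 6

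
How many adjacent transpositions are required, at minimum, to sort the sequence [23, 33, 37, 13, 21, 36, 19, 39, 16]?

Swaps: 19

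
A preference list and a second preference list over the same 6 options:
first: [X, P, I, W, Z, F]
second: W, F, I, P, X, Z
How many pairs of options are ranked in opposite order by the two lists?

10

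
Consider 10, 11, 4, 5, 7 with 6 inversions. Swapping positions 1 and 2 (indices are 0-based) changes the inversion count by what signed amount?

Positions 1 and 2 hold 11 and 4; after swapping, the array is [10, 4, 11, 5, 7].
For each element, count later entries that are smaller:
10 → 4, 5, 7 → 3
4 → none → 0
11 → 5, 7 → 2
5 → none → 0
7 → none → 0
Sum: 3 + 0 + 2 + 0 + 0 = 5
Change: 5 − 6 = -1

-1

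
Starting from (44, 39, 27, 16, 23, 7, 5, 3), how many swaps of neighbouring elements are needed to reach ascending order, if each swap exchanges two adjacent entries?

Swaps: 27

Each adjacent swap fixes exactly one inversion, so the minimum swap count equals the number of inversions.
Count inversions — for each element, later elements that are smaller:
44: 39, 27, 16, 23, 7, 5, 3 → 7
39: 27, 16, 23, 7, 5, 3 → 6
27: 16, 23, 7, 5, 3 → 5
16: 7, 5, 3 → 3
23: 7, 5, 3 → 3
7: 5, 3 → 2
5: 3 → 1
3: none → 0
Total inversions: 7 + 6 + 5 + 3 + 3 + 2 + 1 + 0 = 27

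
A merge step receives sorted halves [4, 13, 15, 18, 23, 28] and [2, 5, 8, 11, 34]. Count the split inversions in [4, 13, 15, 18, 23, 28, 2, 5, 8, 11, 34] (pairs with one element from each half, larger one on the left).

For each element r of the right run, count left-run elements greater than r:
r = 2: 4, 13, 15, 18, 23, 28 → 6
r = 5: 13, 15, 18, 23, 28 → 5
r = 8: 13, 15, 18, 23, 28 → 5
r = 11: 13, 15, 18, 23, 28 → 5
r = 34: none → 0
Cross-inversions: 6 + 5 + 5 + 5 + 0 = 21

21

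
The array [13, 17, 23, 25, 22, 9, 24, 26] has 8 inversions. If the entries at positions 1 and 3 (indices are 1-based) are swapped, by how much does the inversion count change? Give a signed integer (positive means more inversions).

+3

Positions 1 and 3 hold 13 and 23; after swapping, the array is [23, 17, 13, 25, 22, 9, 24, 26].
Sweep left to right; for each value list the smaller values that follow it:
23: 4
17: 2
13: 1
25: 3
22: 1
9: 0
24: 0
26: 0
Sum: 4 + 2 + 1 + 3 + 1 + 0 + 0 + 0 = 11
Change: 11 − 8 = +3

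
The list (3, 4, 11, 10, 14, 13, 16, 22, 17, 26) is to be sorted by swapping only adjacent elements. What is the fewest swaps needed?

3 adjacent swaps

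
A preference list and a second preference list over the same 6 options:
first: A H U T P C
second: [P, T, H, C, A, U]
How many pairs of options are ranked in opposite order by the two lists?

10

Assign each item its position (1..6) in the first ordering, then rewrite the second ordering as that position sequence:
positions: A→1, H→2, U→3, T→4, P→5, C→6
second ordering as positions: [5, 4, 2, 6, 1, 3]
Discordant pairs = inversions in this position sequence.
5: 4, 2, 1, 3 → 4
4: 2, 1, 3 → 3
2: 1 → 1
6: 1, 3 → 2
1: 0
3: 0
Total: 4 + 3 + 1 + 2 + 0 + 0 = 10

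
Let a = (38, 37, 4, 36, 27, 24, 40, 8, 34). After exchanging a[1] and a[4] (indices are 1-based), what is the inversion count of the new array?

19 inversions

Positions 1 and 4 hold 38 and 36; after swapping, the array is [36, 37, 4, 38, 27, 24, 40, 8, 34].
For each element, count later entries that are smaller:
36 → 4, 27, 24, 8, 34 → 5
37 → 4, 27, 24, 8, 34 → 5
4 → none → 0
38 → 27, 24, 8, 34 → 4
27 → 24, 8 → 2
24 → 8 → 1
40 → 8, 34 → 2
8 → none → 0
34 → none → 0
Sum: 5 + 5 + 0 + 4 + 2 + 1 + 2 + 0 + 0 = 19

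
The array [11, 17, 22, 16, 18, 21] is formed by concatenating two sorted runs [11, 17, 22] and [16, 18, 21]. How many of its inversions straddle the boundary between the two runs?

Count, for every r in R, how many entries of L exceed r:
r = 16: 17, 22 → 2
r = 18: 22 → 1
r = 21: 22 → 1
Cross-inversions: 2 + 1 + 1 = 4

4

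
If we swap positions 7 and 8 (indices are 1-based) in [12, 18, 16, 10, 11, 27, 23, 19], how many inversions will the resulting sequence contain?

9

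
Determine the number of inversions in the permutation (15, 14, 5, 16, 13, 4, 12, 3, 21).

Sweep left to right; for each value list the smaller values that follow it:
15 → 14, 5, 13, 4, 12, 3 → 6
14 → 5, 13, 4, 12, 3 → 5
5 → 4, 3 → 2
16 → 13, 4, 12, 3 → 4
13 → 4, 12, 3 → 3
4 → 3 → 1
12 → 3 → 1
3 → none → 0
21 → none → 0
Sum: 6 + 5 + 2 + 4 + 3 + 1 + 1 + 0 + 0 = 22

22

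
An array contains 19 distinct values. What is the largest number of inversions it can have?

171

The maximum occurs when the array is in strictly decreasing order: every one of the C(19, 2) pairs is inverted.
C(19, 2) = 19·18/2 = 171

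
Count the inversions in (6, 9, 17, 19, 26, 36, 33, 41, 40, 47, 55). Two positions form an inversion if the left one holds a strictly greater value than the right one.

2

Count, for each position, how many later elements it exceeds:
6: 0
9: 0
17: 0
19: 0
26: 0
36: 1
33: 0
41: 1
40: 0
47: 0
55: 0
Sum: 0 + 0 + 0 + 0 + 0 + 1 + 0 + 1 + 0 + 0 + 0 = 2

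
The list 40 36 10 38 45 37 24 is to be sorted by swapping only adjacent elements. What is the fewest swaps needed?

Adjacent swaps: 12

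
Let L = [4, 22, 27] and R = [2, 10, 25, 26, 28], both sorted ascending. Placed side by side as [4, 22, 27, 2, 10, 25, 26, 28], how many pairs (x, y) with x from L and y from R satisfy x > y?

Split inversions: 7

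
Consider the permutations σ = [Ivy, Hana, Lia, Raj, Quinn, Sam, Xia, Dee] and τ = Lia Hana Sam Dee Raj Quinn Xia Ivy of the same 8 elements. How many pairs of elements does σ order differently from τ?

13

Assign each item its position (1..8) in the first ordering, then rewrite the second ordering as that position sequence:
positions: Ivy→1, Hana→2, Lia→3, Raj→4, Quinn→5, Sam→6, Xia→7, Dee→8
second ordering as positions: [3, 2, 6, 8, 4, 5, 7, 1]
Discordant pairs = inversions in this position sequence.
3: 2, 1 → 2
2: 1 → 1
6: 4, 5, 1 → 3
8: 4, 5, 7, 1 → 4
4: 1 → 1
5: 1 → 1
7: 1 → 1
1: 0
Total: 2 + 1 + 3 + 4 + 1 + 1 + 1 + 0 = 13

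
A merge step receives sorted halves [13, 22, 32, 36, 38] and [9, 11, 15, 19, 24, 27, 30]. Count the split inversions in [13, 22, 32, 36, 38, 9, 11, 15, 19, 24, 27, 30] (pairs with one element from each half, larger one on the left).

Count, for every r in R, how many entries of L exceed r:
r = 9: 13, 22, 32, 36, 38 → 5
r = 11: 13, 22, 32, 36, 38 → 5
r = 15: 22, 32, 36, 38 → 4
r = 19: 22, 32, 36, 38 → 4
r = 24: 32, 36, 38 → 3
r = 27: 32, 36, 38 → 3
r = 30: 32, 36, 38 → 3
Cross-inversions: 5 + 5 + 4 + 4 + 3 + 3 + 3 = 27

27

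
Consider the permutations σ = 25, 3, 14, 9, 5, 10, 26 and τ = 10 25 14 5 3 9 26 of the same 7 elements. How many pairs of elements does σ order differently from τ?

Assign each item its position (1..7) in the first ordering, then rewrite the second ordering as that position sequence:
positions: 25→1, 3→2, 14→3, 9→4, 5→5, 10→6, 26→7
second ordering as positions: [6, 1, 3, 5, 2, 4, 7]
Discordant pairs = inversions in this position sequence.
6: 1, 3, 5, 2, 4 → 5
1: 0
3: 2 → 1
5: 2, 4 → 2
2: 0
4: 0
7: 0
Total: 5 + 0 + 1 + 2 + 0 + 0 + 0 = 8

8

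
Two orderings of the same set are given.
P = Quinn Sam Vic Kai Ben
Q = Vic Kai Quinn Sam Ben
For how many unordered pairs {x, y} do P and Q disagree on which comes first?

Assign each item its position (1..5) in the first ordering, then rewrite the second ordering as that position sequence:
positions: Quinn→1, Sam→2, Vic→3, Kai→4, Ben→5
second ordering as positions: [3, 4, 1, 2, 5]
Discordant pairs = inversions in this position sequence.
3: 1, 2 → 2
4: 1, 2 → 2
1: 0
2: 0
5: 0
Total: 2 + 2 + 0 + 0 + 0 = 4

4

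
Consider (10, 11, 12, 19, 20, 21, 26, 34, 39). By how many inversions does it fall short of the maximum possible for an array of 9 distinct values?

36 inversions short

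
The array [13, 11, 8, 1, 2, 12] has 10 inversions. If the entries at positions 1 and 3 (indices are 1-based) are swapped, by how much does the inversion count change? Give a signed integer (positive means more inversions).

-3

Positions 1 and 3 hold 13 and 8; after swapping, the array is [8, 11, 13, 1, 2, 12].
Sweep left to right; for each value list the smaller values that follow it:
8 → 1, 2 → 2
11 → 1, 2 → 2
13 → 1, 2, 12 → 3
1 → none → 0
2 → none → 0
12 → none → 0
Sum: 2 + 2 + 3 + 0 + 0 + 0 = 7
Change: 7 − 10 = -3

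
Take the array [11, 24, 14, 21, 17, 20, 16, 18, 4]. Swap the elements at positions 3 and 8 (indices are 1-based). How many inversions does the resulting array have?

26

Positions 3 and 8 hold 14 and 18; after swapping, the array is [11, 24, 18, 21, 17, 20, 16, 14, 4].
Count, for each position, how many later elements it exceeds:
11: 1
24: 7
18: 4
21: 5
17: 3
20: 3
16: 2
14: 1
4: 0
Sum: 1 + 7 + 4 + 5 + 3 + 3 + 2 + 1 + 0 = 26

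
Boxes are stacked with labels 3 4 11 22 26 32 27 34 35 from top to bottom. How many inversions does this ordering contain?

1

Element-by-element contributions:
3: 0
4: 0
11: 0
22: 0
26: 0
32: 1
27: 0
34: 0
35: 0
Sum: 0 + 0 + 0 + 0 + 0 + 1 + 0 + 0 + 0 = 1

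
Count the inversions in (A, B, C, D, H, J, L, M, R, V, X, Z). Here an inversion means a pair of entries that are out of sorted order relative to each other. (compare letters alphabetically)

Count, for each position, how many later elements it exceeds:
A → none → 0
B → none → 0
C → none → 0
D → none → 0
H → none → 0
J → none → 0
L → none → 0
M → none → 0
R → none → 0
V → none → 0
X → none → 0
Z → none → 0
Sum: 0 + 0 + 0 + 0 + 0 + 0 + 0 + 0 + 0 + 0 + 0 + 0 = 0

Inversions: 0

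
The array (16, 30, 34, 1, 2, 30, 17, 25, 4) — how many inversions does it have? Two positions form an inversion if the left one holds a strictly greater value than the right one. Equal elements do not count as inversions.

For each element, count later entries that are smaller:
16: 3
30: 5
34: 6
1: 0
2: 0
30: 3
17: 1
25: 1
4: 0
Sum: 3 + 5 + 6 + 0 + 0 + 3 + 1 + 1 + 0 = 19

There are 19 out-of-order pairs.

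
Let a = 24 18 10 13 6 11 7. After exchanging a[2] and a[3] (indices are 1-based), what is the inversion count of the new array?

Inversions: 16

Positions 2 and 3 hold 18 and 10; after swapping, the array is [24, 10, 18, 13, 6, 11, 7].
Count, for each position, how many later elements it exceeds:
24 → 10, 18, 13, 6, 11, 7 → 6
10 → 6, 7 → 2
18 → 13, 6, 11, 7 → 4
13 → 6, 11, 7 → 3
6 → none → 0
11 → 7 → 1
7 → none → 0
Sum: 6 + 2 + 4 + 3 + 0 + 1 + 0 = 16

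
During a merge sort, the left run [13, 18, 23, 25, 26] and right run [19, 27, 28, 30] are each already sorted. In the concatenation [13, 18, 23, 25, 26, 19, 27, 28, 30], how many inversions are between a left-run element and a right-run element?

3 split inversions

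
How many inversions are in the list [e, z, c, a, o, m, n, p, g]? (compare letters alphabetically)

16

Count, for each position, how many later elements it exceeds:
e → c, a → 2
z → c, a, o, m, n, p, g → 7
c → a → 1
a → none → 0
o → m, n, g → 3
m → g → 1
n → g → 1
p → g → 1
g → none → 0
Sum: 2 + 7 + 1 + 0 + 3 + 1 + 1 + 1 + 0 = 16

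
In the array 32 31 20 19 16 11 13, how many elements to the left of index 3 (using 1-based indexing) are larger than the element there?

2

The element at index 3 is 20.
Elements before it: 32, 31
Those larger than 20: 32, 31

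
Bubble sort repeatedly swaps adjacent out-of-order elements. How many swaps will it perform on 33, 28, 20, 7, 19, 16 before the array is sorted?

13 adjacent swaps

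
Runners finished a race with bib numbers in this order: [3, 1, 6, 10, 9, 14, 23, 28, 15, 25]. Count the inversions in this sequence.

Count, for each position, how many later elements it exceeds:
3: 1
1: 0
6: 0
10: 1
9: 0
14: 0
23: 1
28: 2
15: 0
25: 0
Sum: 1 + 0 + 0 + 1 + 0 + 0 + 1 + 2 + 0 + 0 = 5

5 inversions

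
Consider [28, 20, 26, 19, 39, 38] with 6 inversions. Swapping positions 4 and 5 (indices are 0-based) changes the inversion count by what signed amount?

Positions 4 and 5 hold 39 and 38; after swapping, the array is [28, 20, 26, 19, 38, 39].
For each element, count later entries that are smaller:
28: 3
20: 1
26: 1
19: 0
38: 0
39: 0
Sum: 3 + 1 + 1 + 0 + 0 + 0 = 5
Change: 5 − 6 = -1

-1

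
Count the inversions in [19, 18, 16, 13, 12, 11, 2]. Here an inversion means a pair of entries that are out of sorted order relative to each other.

21

Element-by-element contributions:
19 → 18, 16, 13, 12, 11, 2 → 6
18 → 16, 13, 12, 11, 2 → 5
16 → 13, 12, 11, 2 → 4
13 → 12, 11, 2 → 3
12 → 11, 2 → 2
11 → 2 → 1
2 → none → 0
Sum: 6 + 5 + 4 + 3 + 2 + 1 + 0 = 21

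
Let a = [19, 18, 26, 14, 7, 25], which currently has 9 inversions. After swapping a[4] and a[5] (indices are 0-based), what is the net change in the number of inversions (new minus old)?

Positions 4 and 5 hold 7 and 25; after swapping, the array is [19, 18, 26, 14, 25, 7].
Sweep left to right; for each value list the smaller values that follow it:
19: 3
18: 2
26: 3
14: 1
25: 1
7: 0
Sum: 3 + 2 + 3 + 1 + 1 + 0 = 10
Change: 10 − 9 = +1

+1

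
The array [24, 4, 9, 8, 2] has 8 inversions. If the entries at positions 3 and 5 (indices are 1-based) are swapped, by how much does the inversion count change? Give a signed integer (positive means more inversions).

-3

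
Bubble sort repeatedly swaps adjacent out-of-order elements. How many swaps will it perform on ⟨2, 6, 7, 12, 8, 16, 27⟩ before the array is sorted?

Minimum adjacent swaps = number of inversions (each swap of adjacent out-of-order elements removes one inversion and no swap can remove more).
Count inversions — for each element, later elements that are smaller:
2: none → 0
6: none → 0
7: none → 0
12: 8 → 1
8: none → 0
16: none → 0
27: none → 0
Total inversions: 0 + 0 + 0 + 1 + 0 + 0 + 0 = 1

Swaps: 1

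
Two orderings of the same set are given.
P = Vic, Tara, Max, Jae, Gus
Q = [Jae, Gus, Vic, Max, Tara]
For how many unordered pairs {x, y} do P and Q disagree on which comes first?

Assign each item its position (1..5) in the first ordering, then rewrite the second ordering as that position sequence:
positions: Vic→1, Tara→2, Max→3, Jae→4, Gus→5
second ordering as positions: [4, 5, 1, 3, 2]
Discordant pairs = inversions in this position sequence.
4: 1, 3, 2 → 3
5: 1, 3, 2 → 3
1: 0
3: 2 → 1
2: 0
Total: 3 + 3 + 0 + 1 + 0 = 7

7 disagreeing pairs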